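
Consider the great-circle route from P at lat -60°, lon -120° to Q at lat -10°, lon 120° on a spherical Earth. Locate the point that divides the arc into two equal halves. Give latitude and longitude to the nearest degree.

≈ lat -51°, lon 151°

Write both endpoints as unit vectors p₁, p₂ with components (cos φ cos λ, cos φ sin λ, sin φ).
The central angle between the endpoints is δ = arccos(p₁·p₂) ≈ 1.667 rad (95.5°).
Interpolate at f = 1/2 with slerp weights a = sin((1−f)δ)/sin δ ≈ 0.744, b = sin(fδ)/sin δ ≈ 0.744.
p = a·p₁ + b·p₂ ≈ (-0.552, 0.312, -0.773); φ = arcsin(p_z) ≈ -50.64°, λ = atan2(p_y, p_x) ≈ 150.51°.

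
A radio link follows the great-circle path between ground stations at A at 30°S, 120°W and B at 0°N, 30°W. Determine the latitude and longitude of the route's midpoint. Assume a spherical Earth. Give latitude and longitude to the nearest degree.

From cos δ = sin φ₁ sin φ₂ + cos φ₁ cos φ₂ cos Δλ, the central angle is δ ≈ 1.571 rad (90.0°).
Interpolate at f = 1/2 with slerp weights a = sin((1−f)δ)/sin δ ≈ 0.707, b = sin(fδ)/sin δ ≈ 0.707.
p = a·p₁ + b·p₂ ≈ (0.306, -0.884, -0.354); φ = arcsin(p_z) ≈ -20.70°, λ = atan2(p_y, p_x) ≈ -70.89°.

≈ 21°S, 71°W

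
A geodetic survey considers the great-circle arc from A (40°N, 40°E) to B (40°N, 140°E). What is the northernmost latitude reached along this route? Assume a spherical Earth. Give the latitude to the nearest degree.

The great circle lies in the plane with unit normal n̂ = (p₁ × p₂)/|p₁ × p₂|.
Here n̂_z ≈ +0.608; the vertex latitude is φ_max = arccos|n̂_z| ≈ 52.5°.

≈ 53°N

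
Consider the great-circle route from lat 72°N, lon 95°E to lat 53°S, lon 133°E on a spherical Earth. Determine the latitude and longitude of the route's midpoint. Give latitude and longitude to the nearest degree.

≈ lat 10°N, lon 120°E

Convert each endpoint to a unit vector on the sphere (x = cos φ cos λ, y = cos φ sin λ, z = sin φ).
The central angle between the endpoints is δ = arccos(p₁·p₂) ≈ 2.231 rad (127.8°).
Interpolate at f = 1/2 with slerp weights a = sin((1−f)δ)/sin δ ≈ 1.137, b = sin(fδ)/sin δ ≈ 1.137.
p = a·p₁ + b·p₂ ≈ (-0.497, 0.850, 0.173); φ = arcsin(p_z) ≈ 9.98°, λ = atan2(p_y, p_x) ≈ 120.32°.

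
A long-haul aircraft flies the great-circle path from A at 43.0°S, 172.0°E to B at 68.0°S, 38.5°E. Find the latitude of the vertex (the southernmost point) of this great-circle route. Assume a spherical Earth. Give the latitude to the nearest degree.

≈ 77°S

The great circle lies in the plane with unit normal n̂ = (p₁ × p₂)/|p₁ × p₂|.
Here n̂_z ≈ -0.222; the vertex latitude is φ_max = arccos|n̂_z| ≈ 77.2°.
Check via Clairaut: cos φ_max = |cos φ₁| · sin C = cos(43.0°)·sin(162.3°) ≈ 0.222, again giving ≈ 77.2°.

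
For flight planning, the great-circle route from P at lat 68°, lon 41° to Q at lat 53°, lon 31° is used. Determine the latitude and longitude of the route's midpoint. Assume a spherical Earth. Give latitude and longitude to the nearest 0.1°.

Convert each endpoint to a unit vector on the sphere (x = cos φ cos λ, y = cos φ sin λ, z = sin φ).
The central angle between the endpoints is δ = arccos(p₁·p₂) ≈ 0.275 rad (15.7°).
Interpolate at f = 1/2 with slerp weights a = sin((1−f)δ)/sin δ ≈ 0.505, b = sin(fδ)/sin δ ≈ 0.505.
p = a·p₁ + b·p₂ ≈ (0.403, 0.281, 0.871); φ = arcsin(p_z) ≈ 60.59°, λ = atan2(p_y, p_x) ≈ 34.83°.

≈ lat 60.6°, lon 34.8°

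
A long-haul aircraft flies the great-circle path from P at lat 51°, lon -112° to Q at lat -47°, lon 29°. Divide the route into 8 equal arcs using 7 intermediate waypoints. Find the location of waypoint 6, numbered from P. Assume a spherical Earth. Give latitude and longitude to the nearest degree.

≈ lat -24°, lon -10°

From cos δ = sin φ₁ sin φ₂ + cos φ₁ cos φ₂ cos Δλ, the central angle is δ ≈ 2.695 rad (154.4°).
Interpolate at f = 6/8 with slerp weights a = sin((1−f)δ)/sin δ ≈ 1.445, b = sin(fδ)/sin δ ≈ 2.084.
p = a·p₁ + b·p₂ ≈ (0.903, -0.154, -0.402); φ = arcsin(p_z) ≈ -23.69°, λ = atan2(p_y, p_x) ≈ -9.66°.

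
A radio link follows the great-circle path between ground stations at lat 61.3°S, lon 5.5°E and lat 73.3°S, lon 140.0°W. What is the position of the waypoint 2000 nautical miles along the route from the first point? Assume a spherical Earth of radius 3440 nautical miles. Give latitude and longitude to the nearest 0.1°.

≈ lat 81.6°S, lon 111.6°W

The haversine formula gives a central angle δ ≈ 0.758 rad (43.4°) between the endpoints. The total great-circle distance is δ·R ≈ 0.758 × 3440 ≈ 2606 nmi, so the target fraction is f = 2000/2606 ≈ 0.767.
Interpolate at f ≈ 0.767 with slerp weights a = sin((1−f)δ)/sin δ ≈ 0.255, b = sin(fδ)/sin δ ≈ 0.799.
p = a·p₁ + b·p₂ ≈ (-0.054, -0.136, -0.989); φ = arcsin(p_z) ≈ -81.60°, λ = atan2(p_y, p_x) ≈ -111.65°.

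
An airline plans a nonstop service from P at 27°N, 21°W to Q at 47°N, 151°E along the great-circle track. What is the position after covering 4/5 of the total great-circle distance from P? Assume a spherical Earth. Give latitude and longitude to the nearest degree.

Convert each endpoint to a unit vector on the sphere (x = cos φ cos λ, y = cos φ sin λ, z = sin φ).
The central angle between the endpoints is δ = arccos(p₁·p₂) ≈ 1.844 rad (105.6°).
Interpolate at f = 4/5 with slerp weights a = sin((1−f)δ)/sin δ ≈ 0.374, b = sin(fδ)/sin δ ≈ 1.034.
p = a·p₁ + b·p₂ ≈ (-0.305, 0.222, 0.926); φ = arcsin(p_z) ≈ 67.82°, λ = atan2(p_y, p_x) ≈ 143.94°.

≈ 68°N, 144°E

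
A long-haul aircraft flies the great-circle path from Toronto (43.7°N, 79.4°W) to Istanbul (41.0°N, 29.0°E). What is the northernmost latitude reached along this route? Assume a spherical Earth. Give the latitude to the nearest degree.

The great circle lies in the plane with unit normal n̂ = (p₁ × p₂)/|p₁ × p₂|.
Here n̂_z ≈ +0.539; the vertex latitude is φ_max = arccos|n̂_z| ≈ 57.4°.
Check via Clairaut: cos φ_max = |cos φ₁| · sin C = cos(43.7°)·sin(48.3°) ≈ 0.539, again giving ≈ 57.4°.

≈ 57°N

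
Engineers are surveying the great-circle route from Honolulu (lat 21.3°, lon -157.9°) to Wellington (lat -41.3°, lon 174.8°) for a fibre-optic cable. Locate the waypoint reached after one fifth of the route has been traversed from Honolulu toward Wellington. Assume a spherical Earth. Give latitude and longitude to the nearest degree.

≈ lat 9°, lon -163°

Convert each endpoint to a unit vector on the sphere (x = cos φ cos λ, y = cos φ sin λ, z = sin φ).
The central angle between the endpoints is δ = arccos(p₁·p₂) ≈ 1.179 rad (67.5°).
Interpolate at f = 1/5 with slerp weights a = sin((1−f)δ)/sin δ ≈ 0.876, b = sin(fδ)/sin δ ≈ 0.253.
p = a·p₁ + b·p₂ ≈ (-0.945, -0.290, 0.151); φ = arcsin(p_z) ≈ 8.70°, λ = atan2(p_y, p_x) ≈ -162.95°.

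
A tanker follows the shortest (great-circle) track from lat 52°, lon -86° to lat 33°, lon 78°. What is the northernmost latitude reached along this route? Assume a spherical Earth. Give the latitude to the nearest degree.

The great circle lies in the plane with unit normal n̂ = (p₁ × p₂)/|p₁ × p₂|.
Here n̂_z ≈ +0.143; the vertex latitude is φ_max = arccos|n̂_z| ≈ 81.8°.
Check via Clairaut: cos φ_max = |cos φ₁| · sin C = cos(52.0°)·sin(13.4°) ≈ 0.143, again giving ≈ 81.8°.

≈ 82°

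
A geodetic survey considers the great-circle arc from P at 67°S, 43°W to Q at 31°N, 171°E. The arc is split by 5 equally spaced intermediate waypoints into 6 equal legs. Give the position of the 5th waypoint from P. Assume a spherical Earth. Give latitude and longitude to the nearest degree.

Write both endpoints as unit vectors p₁, p₂ with components (cos φ cos λ, cos φ sin λ, sin φ).
The central angle between the endpoints is δ = arccos(p₁·p₂) ≈ 2.422 rad (138.7°).
Interpolate at f = 5/6 with slerp weights a = sin((1−f)δ)/sin δ ≈ 0.596, b = sin(fδ)/sin δ ≈ 1.367.
p = a·p₁ + b·p₂ ≈ (-0.987, 0.025, 0.156); φ = arcsin(p_z) ≈ 8.98°, λ = atan2(p_y, p_x) ≈ 178.57°.

≈ 9°N, 179°E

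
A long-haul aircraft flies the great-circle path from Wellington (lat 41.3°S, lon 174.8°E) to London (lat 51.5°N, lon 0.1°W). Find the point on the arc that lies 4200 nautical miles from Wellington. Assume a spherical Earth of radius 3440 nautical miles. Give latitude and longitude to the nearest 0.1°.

≈ lat 26.6°N, lon 156.7°E

Convert each endpoint to a unit vector on the sphere (x = cos φ cos λ, y = cos φ sin λ, z = sin φ).
The central angle between the endpoints is δ = arccos(p₁·p₂) ≈ 2.953 rad (169.2°). The total great-circle distance is δ·R ≈ 2.953 × 3440 ≈ 10160 nmi, so the target fraction is f = 4200/10160 ≈ 0.413.
Interpolate at f ≈ 0.413 with slerp weights a = sin((1−f)δ)/sin δ ≈ 5.276, b = sin(fδ)/sin δ ≈ 5.021.
p = a·p₁ + b·p₂ ≈ (-0.821, 0.354, 0.448); φ = arcsin(p_z) ≈ 26.61°, λ = atan2(p_y, p_x) ≈ 156.69°.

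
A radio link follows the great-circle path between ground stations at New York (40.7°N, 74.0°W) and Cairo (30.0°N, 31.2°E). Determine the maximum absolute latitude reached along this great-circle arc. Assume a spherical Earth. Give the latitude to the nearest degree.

The great circle lies in the plane with unit normal n̂ = (p₁ × p₂)/|p₁ × p₂|.
Here n̂_z ≈ +0.641; the vertex latitude is φ_max = arccos|n̂_z| ≈ 50.1°.
Check via Clairaut: cos φ_max = |cos φ₁| · sin C = cos(40.7°)·sin(57.8°) ≈ 0.641, again giving ≈ 50.1°.

≈ 50°N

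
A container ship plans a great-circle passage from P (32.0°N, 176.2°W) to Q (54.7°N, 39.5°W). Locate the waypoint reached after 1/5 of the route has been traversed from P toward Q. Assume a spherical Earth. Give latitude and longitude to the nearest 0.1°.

≈ (47.4°N, 166.2°W)

Convert each endpoint to a unit vector on the sphere (x = cos φ cos λ, y = cos φ sin λ, z = sin φ).
The central angle between the endpoints is δ = arccos(p₁·p₂) ≈ 1.495 rad (85.7°).
Interpolate at f = 1/5 with slerp weights a = sin((1−f)δ)/sin δ ≈ 0.933, b = sin(fδ)/sin δ ≈ 0.295.
p = a·p₁ + b·p₂ ≈ (-0.658, -0.161, 0.736); φ = arcsin(p_z) ≈ 47.36°, λ = atan2(p_y, p_x) ≈ -166.25°.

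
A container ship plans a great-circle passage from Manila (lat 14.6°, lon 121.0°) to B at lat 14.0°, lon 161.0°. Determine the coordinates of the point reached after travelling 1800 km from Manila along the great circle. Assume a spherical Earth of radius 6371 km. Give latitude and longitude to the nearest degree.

Convert each endpoint to a unit vector on the sphere (x = cos φ cos λ, y = cos φ sin λ, z = sin φ).
The central angle between the endpoints is δ = arccos(p₁·p₂) ≈ 0.676 rad (38.7°). The total great-circle distance is δ·R ≈ 0.676 × 6371 ≈ 4305 km, so the target fraction is f = 1800/4305 ≈ 0.418.
Interpolate at f ≈ 0.418 with slerp weights a = sin((1−f)δ)/sin δ ≈ 0.613, b = sin(fδ)/sin δ ≈ 0.446.
p = a·p₁ + b·p₂ ≈ (-0.714, 0.649, 0.262); φ = arcsin(p_z) ≈ 15.20°, λ = atan2(p_y, p_x) ≈ 137.74°.

≈ lat 15°, lon 138°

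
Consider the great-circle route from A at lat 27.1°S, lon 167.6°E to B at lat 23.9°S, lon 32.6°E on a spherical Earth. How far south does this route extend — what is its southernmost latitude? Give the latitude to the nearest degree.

The great circle lies in the plane with unit normal n̂ = (p₁ × p₂)/|p₁ × p₂|.
Here n̂_z ≈ -0.625; the vertex latitude is φ_max = arccos|n̂_z| ≈ 51.3°.

≈ 51°S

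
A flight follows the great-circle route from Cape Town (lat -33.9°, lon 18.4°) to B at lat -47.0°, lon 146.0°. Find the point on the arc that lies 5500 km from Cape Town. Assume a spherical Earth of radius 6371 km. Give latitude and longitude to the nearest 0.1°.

The haversine formula gives a central angle δ ≈ 1.508 rad (86.4°) between the endpoints. The total great-circle distance is δ·R ≈ 1.508 × 6371 ≈ 9609 km, so the target fraction is f = 5500/9609 ≈ 0.572.
Interpolate at f ≈ 0.572 with slerp weights a = sin((1−f)δ)/sin δ ≈ 0.602, b = sin(fδ)/sin δ ≈ 0.761.
p = a·p₁ + b·p₂ ≈ (0.044, 0.448, -0.893); φ = arcsin(p_z) ≈ -63.23°, λ = atan2(p_y, p_x) ≈ 84.41°.

≈ lat -63.2°, lon 84.4°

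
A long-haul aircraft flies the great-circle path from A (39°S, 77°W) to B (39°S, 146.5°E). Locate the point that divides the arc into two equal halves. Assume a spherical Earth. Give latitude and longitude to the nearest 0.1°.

≈ (65.4°S, 145.2°W)

Convert each endpoint to a unit vector on the sphere (x = cos φ cos λ, y = cos φ sin λ, z = sin φ).
The central angle between the endpoints is δ = arccos(p₁·p₂) ≈ 1.613 rad (92.4°).
Interpolate at f = 1/2 with slerp weights a = sin((1−f)δ)/sin δ ≈ 0.722, b = sin(fδ)/sin δ ≈ 0.722.
p = a·p₁ + b·p₂ ≈ (-0.342, -0.237, -0.909); φ = arcsin(p_z) ≈ -65.41°, λ = atan2(p_y, p_x) ≈ -145.25°.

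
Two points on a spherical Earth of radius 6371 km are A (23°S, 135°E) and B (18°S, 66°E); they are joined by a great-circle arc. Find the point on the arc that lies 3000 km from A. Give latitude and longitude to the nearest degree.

The haversine formula gives a central angle δ ≈ 1.121 rad (64.2°) between the endpoints. The total great-circle distance is δ·R ≈ 1.121 × 6371 ≈ 7144 km, so the target fraction is f = 3000/7144 ≈ 0.420.
Interpolate at f ≈ 0.420 with slerp weights a = sin((1−f)δ)/sin δ ≈ 0.672, b = sin(fδ)/sin δ ≈ 0.504.
p = a·p₁ + b·p₂ ≈ (-0.243, 0.875, -0.418); φ = arcsin(p_z) ≈ -24.73°, λ = atan2(p_y, p_x) ≈ 105.50°.

≈ (25°S, 106°E)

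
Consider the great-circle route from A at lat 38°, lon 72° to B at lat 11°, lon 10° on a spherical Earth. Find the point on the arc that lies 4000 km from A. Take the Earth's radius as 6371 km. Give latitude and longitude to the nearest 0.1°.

≈ lat 25.3°, lon 32.0°

The haversine formula gives a central angle δ ≈ 1.069 rad (61.3°) between the endpoints. The total great-circle distance is δ·R ≈ 1.069 × 6371 ≈ 6813 km, so the target fraction is f = 4000/6813 ≈ 0.587.
Interpolate at f ≈ 0.587 with slerp weights a = sin((1−f)δ)/sin δ ≈ 0.487, b = sin(fδ)/sin δ ≈ 0.670.
p = a·p₁ + b·p₂ ≈ (0.766, 0.479, 0.428); φ = arcsin(p_z) ≈ 25.33°, λ = atan2(p_y, p_x) ≈ 32.03°.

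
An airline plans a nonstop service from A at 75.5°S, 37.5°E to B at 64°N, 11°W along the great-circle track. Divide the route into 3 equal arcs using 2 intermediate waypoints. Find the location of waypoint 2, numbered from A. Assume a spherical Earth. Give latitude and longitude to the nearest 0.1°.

From cos δ = sin φ₁ sin φ₂ + cos φ₁ cos φ₂ cos Δλ, the central angle is δ ≈ 2.494 rad (142.9°).
Interpolate at f = 2/3 with slerp weights a = sin((1−f)δ)/sin δ ≈ 1.224, b = sin(fδ)/sin δ ≈ 1.650.
p = a·p₁ + b·p₂ ≈ (0.953, 0.049, 0.298); φ = arcsin(p_z) ≈ 17.33°, λ = atan2(p_y, p_x) ≈ 2.92°.

≈ 17.3°N, 2.9°E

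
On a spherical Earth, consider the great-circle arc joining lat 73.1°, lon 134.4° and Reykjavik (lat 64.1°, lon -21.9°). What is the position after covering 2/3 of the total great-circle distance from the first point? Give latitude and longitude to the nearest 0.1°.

Write both endpoints as unit vectors p₁, p₂ with components (cos φ cos λ, cos φ sin λ, sin φ).
The central angle between the endpoints is δ = arccos(p₁·p₂) ≈ 0.731 rad (41.9°).
Interpolate at f = 2/3 with slerp weights a = sin((1−f)δ)/sin δ ≈ 0.361, b = sin(fδ)/sin δ ≈ 0.701.
p = a·p₁ + b·p₂ ≈ (0.211, -0.039, 0.977); φ = arcsin(p_z) ≈ 77.62°, λ = atan2(p_y, p_x) ≈ -10.54°.

≈ lat 77.6°, lon -10.5°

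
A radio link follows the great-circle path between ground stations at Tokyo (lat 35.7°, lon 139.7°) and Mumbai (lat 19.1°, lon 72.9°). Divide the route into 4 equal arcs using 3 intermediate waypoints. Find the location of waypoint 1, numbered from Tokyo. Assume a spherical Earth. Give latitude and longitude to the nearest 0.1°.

The haversine formula gives a central angle δ ≈ 1.055 rad (60.4°) between the endpoints.
Interpolate at f = 1/4 with slerp weights a = sin((1−f)δ)/sin δ ≈ 0.818, b = sin(fδ)/sin δ ≈ 0.300.
p = a·p₁ + b·p₂ ≈ (-0.423, 0.700, 0.575); φ = arcsin(p_z) ≈ 35.11°, λ = atan2(p_y, p_x) ≈ 121.15°.

≈ lat 35.1°, lon 121.1°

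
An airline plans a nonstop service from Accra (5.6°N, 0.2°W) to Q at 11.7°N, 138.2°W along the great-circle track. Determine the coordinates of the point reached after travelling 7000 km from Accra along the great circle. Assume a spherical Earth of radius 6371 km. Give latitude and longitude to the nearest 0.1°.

Write both endpoints as unit vectors p₁, p₂ with components (cos φ cos λ, cos φ sin λ, sin φ).
The central angle between the endpoints is δ = arccos(p₁·p₂) ≈ 2.352 rad (134.8°). The total great-circle distance is δ·R ≈ 2.352 × 6371 ≈ 14987 km, so the target fraction is f = 7000/14987 ≈ 0.467.
Interpolate at f ≈ 0.467 with slerp weights a = sin((1−f)δ)/sin δ ≈ 1.339, b = sin(fδ)/sin δ ≈ 1.255.
p = a·p₁ + b·p₂ ≈ (0.416, -0.824, 0.385); φ = arcsin(p_z) ≈ 22.65°, λ = atan2(p_y, p_x) ≈ -63.19°.

≈ 22.6°N, 63.2°W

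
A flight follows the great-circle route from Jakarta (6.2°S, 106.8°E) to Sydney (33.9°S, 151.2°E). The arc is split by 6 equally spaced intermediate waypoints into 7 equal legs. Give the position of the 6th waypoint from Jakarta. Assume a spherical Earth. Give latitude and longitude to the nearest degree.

Write both endpoints as unit vectors p₁, p₂ with components (cos φ cos λ, cos φ sin λ, sin φ).
The central angle between the endpoints is δ = arccos(p₁·p₂) ≈ 0.863 rad (49.5°).
Interpolate at f = 6/7 with slerp weights a = sin((1−f)δ)/sin δ ≈ 0.162, b = sin(fδ)/sin δ ≈ 0.887.
p = a·p₁ + b·p₂ ≈ (-0.692, 0.509, -0.512); φ = arcsin(p_z) ≈ -30.82°, λ = atan2(p_y, p_x) ≈ 143.67°.

≈ (31°S, 144°E)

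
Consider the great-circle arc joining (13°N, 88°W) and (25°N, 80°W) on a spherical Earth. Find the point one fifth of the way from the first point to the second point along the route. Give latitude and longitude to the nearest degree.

Convert each endpoint to a unit vector on the sphere (x = cos φ cos λ, y = cos φ sin λ, z = sin φ).
The central angle between the endpoints is δ = arccos(p₁·p₂) ≈ 0.247 rad (14.2°).
Interpolate at f = 1/5 with slerp weights a = sin((1−f)δ)/sin δ ≈ 0.803, b = sin(fδ)/sin δ ≈ 0.202.
p = a·p₁ + b·p₂ ≈ (0.059, -0.962, 0.266); φ = arcsin(p_z) ≈ 15.43°, λ = atan2(p_y, p_x) ≈ -86.49°.

≈ (15°N, 86°W)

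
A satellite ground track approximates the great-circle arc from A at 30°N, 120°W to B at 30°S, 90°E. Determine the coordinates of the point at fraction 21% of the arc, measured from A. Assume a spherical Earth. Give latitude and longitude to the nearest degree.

≈ 21°N, 155°W

From cos δ = sin φ₁ sin φ₂ + cos φ₁ cos φ₂ cos Δλ, the central angle is δ ≈ 2.689 rad (154.1°).
Interpolate at f = 0.21 with slerp weights a = sin((1−f)δ)/sin δ ≈ 1.947, b = sin(fδ)/sin δ ≈ 1.225.
p = a·p₁ + b·p₂ ≈ (-0.843, -0.399, 0.361); φ = arcsin(p_z) ≈ 21.15°, λ = atan2(p_y, p_x) ≈ -154.67°.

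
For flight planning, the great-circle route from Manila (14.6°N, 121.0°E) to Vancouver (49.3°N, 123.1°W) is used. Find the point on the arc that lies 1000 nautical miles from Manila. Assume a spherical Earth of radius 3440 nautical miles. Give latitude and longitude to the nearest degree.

Convert each endpoint to a unit vector on the sphere (x = cos φ cos λ, y = cos φ sin λ, z = sin φ).
The central angle between the endpoints is δ = arccos(p₁·p₂) ≈ 1.655 rad (94.8°). The total great-circle distance is δ·R ≈ 1.655 × 3440 ≈ 5695 nmi, so the target fraction is f = 1000/5695 ≈ 0.176.
Interpolate at f ≈ 0.176 with slerp weights a = sin((1−f)δ)/sin δ ≈ 0.982, b = sin(fδ)/sin δ ≈ 0.288.
p = a·p₁ + b·p₂ ≈ (-0.592, 0.658, 0.466); φ = arcsin(p_z) ≈ 27.76°, λ = atan2(p_y, p_x) ≈ 131.99°.

≈ 28°N, 132°E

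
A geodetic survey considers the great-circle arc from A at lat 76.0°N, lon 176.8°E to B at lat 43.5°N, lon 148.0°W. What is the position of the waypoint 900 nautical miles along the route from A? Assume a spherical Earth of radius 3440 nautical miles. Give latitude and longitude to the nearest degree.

≈ lat 63°N, lon 159°W

From cos δ = sin φ₁ sin φ₂ + cos φ₁ cos φ₂ cos Δλ, the central angle is δ ≈ 0.624 rad (35.8°). The total great-circle distance is δ·R ≈ 0.624 × 3440 ≈ 2148 nmi, so the target fraction is f = 900/2148 ≈ 0.419.
Interpolate at f ≈ 0.419 with slerp weights a = sin((1−f)δ)/sin δ ≈ 0.607, b = sin(fδ)/sin δ ≈ 0.442.
p = a·p₁ + b·p₂ ≈ (-0.419, -0.162, 0.894); φ = arcsin(p_z) ≈ 63.32°, λ = atan2(p_y, p_x) ≈ -158.87°.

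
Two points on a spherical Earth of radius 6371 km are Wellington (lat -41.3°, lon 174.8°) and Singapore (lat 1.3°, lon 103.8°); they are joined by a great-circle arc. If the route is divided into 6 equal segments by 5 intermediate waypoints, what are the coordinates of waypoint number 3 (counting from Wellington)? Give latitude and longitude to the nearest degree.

Write both endpoints as unit vectors p₁, p₂ with components (cos φ cos λ, cos φ sin λ, sin φ).
The central angle between the endpoints is δ = arccos(p₁·p₂) ≈ 1.339 rad (76.7°).
Interpolate at f = 3/6 with slerp weights a = sin((1−f)δ)/sin δ ≈ 0.638, b = sin(fδ)/sin δ ≈ 0.638.
p = a·p₁ + b·p₂ ≈ (-0.629, 0.663, -0.406); φ = arcsin(p_z) ≈ -23.98°, λ = atan2(p_y, p_x) ≈ 133.52°.

≈ lat -24°, lon 134°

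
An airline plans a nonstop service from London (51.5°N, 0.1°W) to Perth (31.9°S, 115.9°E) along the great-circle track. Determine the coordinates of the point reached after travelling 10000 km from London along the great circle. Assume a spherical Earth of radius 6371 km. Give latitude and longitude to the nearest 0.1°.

Write both endpoints as unit vectors p₁, p₂ with components (cos φ cos λ, cos φ sin λ, sin φ).
The central angle between the endpoints is δ = arccos(p₁·p₂) ≈ 2.272 rad (130.2°). The total great-circle distance is δ·R ≈ 2.272 × 6371 ≈ 14476 km, so the target fraction is f = 10000/14476 ≈ 0.691.
Interpolate at f ≈ 0.691 with slerp weights a = sin((1−f)δ)/sin δ ≈ 0.846, b = sin(fδ)/sin δ ≈ 1.309.
p = a·p₁ + b·p₂ ≈ (0.041, 0.999, -0.030); φ = arcsin(p_z) ≈ -1.71°, λ = atan2(p_y, p_x) ≈ 87.64°.

≈ (1.7°S, 87.6°E)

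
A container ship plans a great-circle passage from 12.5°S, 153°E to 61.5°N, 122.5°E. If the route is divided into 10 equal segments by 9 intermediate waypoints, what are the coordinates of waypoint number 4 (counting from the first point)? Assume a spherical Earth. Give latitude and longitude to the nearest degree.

Write both endpoints as unit vectors p₁, p₂ with components (cos φ cos λ, cos φ sin λ, sin φ).
The central angle between the endpoints is δ = arccos(p₁·p₂) ≈ 1.358 rad (77.8°).
Interpolate at f = 4/10 with slerp weights a = sin((1−f)δ)/sin δ ≈ 0.744, b = sin(fδ)/sin δ ≈ 0.529.
p = a·p₁ + b·p₂ ≈ (-0.783, 0.543, 0.304); φ = arcsin(p_z) ≈ 17.67°, λ = atan2(p_y, p_x) ≈ 145.28°.

≈ 18°N, 145°E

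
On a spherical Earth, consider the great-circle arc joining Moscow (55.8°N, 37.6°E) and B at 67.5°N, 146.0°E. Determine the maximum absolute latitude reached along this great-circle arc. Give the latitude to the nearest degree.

≈ 73°N

The great circle lies in the plane with unit normal n̂ = (p₁ × p₂)/|p₁ × p₂|.
Here n̂_z ≈ +0.284; the vertex latitude is φ_max = arccos|n̂_z| ≈ 73.5°.
Check via Clairaut: cos φ_max = |cos φ₁| · sin C = cos(55.8°)·sin(30.4°) ≈ 0.284, again giving ≈ 73.5°.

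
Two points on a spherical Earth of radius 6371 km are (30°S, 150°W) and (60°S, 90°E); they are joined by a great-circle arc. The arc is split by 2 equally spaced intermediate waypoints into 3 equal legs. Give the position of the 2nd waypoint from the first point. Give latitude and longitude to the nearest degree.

≈ (67°S, 148°E)

The haversine formula gives a central angle δ ≈ 1.353 rad (77.5°) between the endpoints.
Interpolate at f = 2/3 with slerp weights a = sin((1−f)δ)/sin δ ≈ 0.446, b = sin(fδ)/sin δ ≈ 0.803.
p = a·p₁ + b·p₂ ≈ (-0.335, 0.208, -0.919); φ = arcsin(p_z) ≈ -66.77°, λ = atan2(p_y, p_x) ≈ 148.09°.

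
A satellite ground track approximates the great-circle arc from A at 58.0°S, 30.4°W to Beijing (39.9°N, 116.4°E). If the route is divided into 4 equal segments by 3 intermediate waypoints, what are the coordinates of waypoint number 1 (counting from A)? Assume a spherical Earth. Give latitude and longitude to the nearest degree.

The haversine formula gives a central angle δ ≈ 2.655 rad (152.1°) between the endpoints.
Interpolate at f = 1/4 with slerp weights a = sin((1−f)δ)/sin δ ≈ 1.954, b = sin(fδ)/sin δ ≈ 1.319.
p = a·p₁ + b·p₂ ≈ (0.443, 0.382, -0.811); φ = arcsin(p_z) ≈ -54.18°, λ = atan2(p_y, p_x) ≈ 40.79°.

≈ 54°S, 41°E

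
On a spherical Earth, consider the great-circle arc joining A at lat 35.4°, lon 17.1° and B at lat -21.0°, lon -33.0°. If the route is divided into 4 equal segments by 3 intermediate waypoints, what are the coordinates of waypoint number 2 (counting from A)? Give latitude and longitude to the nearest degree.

≈ lat 8°, lon -10°

Write both endpoints as unit vectors p₁, p₂ with components (cos φ cos λ, cos φ sin λ, sin φ).
The central angle between the endpoints is δ = arccos(p₁·p₂) ≈ 1.286 rad (73.7°).
Interpolate at f = 2/4 with slerp weights a = sin((1−f)δ)/sin δ ≈ 0.625, b = sin(fδ)/sin δ ≈ 0.625.
p = a·p₁ + b·p₂ ≈ (0.976, -0.168, 0.138); φ = arcsin(p_z) ≈ 7.93°, λ = atan2(p_y, p_x) ≈ -9.76°.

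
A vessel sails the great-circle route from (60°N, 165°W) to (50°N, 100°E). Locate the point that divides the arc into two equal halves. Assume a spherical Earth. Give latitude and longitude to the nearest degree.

Write both endpoints as unit vectors p₁, p₂ with components (cos φ cos λ, cos φ sin λ, sin φ).
The central angle between the endpoints is δ = arccos(p₁·p₂) ≈ 0.882 rad (50.6°).
Interpolate at f = 1/2 with slerp weights a = sin((1−f)δ)/sin δ ≈ 0.553, b = sin(fδ)/sin δ ≈ 0.553.
p = a·p₁ + b·p₂ ≈ (-0.329, 0.278, 0.902); φ = arcsin(p_z) ≈ 64.48°, λ = atan2(p_y, p_x) ≈ 139.74°.

≈ (64°N, 140°E)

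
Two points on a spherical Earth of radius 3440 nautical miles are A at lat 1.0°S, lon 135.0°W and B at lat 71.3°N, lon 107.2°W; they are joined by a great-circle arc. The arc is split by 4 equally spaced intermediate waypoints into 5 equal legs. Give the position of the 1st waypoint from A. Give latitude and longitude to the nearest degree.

≈ lat 14°N, lon 133°W

Convert each endpoint to a unit vector on the sphere (x = cos φ cos λ, y = cos φ sin λ, z = sin φ).
The central angle between the endpoints is δ = arccos(p₁·p₂) ≈ 1.300 rad (74.5°).
Interpolate at f = 1/5 with slerp weights a = sin((1−f)δ)/sin δ ≈ 0.895, b = sin(fδ)/sin δ ≈ 0.267.
p = a·p₁ + b·p₂ ≈ (-0.658, -0.715, 0.237); φ = arcsin(p_z) ≈ 13.72°, λ = atan2(p_y, p_x) ≈ -132.65°.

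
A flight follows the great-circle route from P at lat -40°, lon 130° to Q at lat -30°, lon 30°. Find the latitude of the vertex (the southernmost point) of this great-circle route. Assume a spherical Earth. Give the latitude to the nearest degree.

The great circle lies in the plane with unit normal n̂ = (p₁ × p₂)/|p₁ × p₂|.
Here n̂_z ≈ -0.668; the vertex latitude is φ_max = arccos|n̂_z| ≈ 48.1°.

≈ -48°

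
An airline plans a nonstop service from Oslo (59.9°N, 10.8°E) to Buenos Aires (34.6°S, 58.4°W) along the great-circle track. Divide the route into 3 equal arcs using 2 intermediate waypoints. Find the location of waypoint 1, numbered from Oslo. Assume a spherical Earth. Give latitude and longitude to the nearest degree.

Write both endpoints as unit vectors p₁, p₂ with components (cos φ cos λ, cos φ sin λ, sin φ).
The central angle between the endpoints is δ = arccos(p₁·p₂) ≈ 1.923 rad (110.2°).
Interpolate at f = 1/3 with slerp weights a = sin((1−f)δ)/sin δ ≈ 1.021, b = sin(fδ)/sin δ ≈ 0.637.
p = a·p₁ + b·p₂ ≈ (0.778, -0.351, 0.522); φ = arcsin(p_z) ≈ 31.45°, λ = atan2(p_y, p_x) ≈ -24.27°.

≈ 31°N, 24°W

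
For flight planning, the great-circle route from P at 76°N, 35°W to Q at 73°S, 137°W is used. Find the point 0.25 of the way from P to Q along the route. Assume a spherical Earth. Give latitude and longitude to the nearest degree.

From cos δ = sin φ₁ sin φ₂ + cos φ₁ cos φ₂ cos Δλ, the central angle is δ ≈ 2.801 rad (160.5°).
Interpolate at f = 0.25 with slerp weights a = sin((1−f)δ)/sin δ ≈ 2.584, b = sin(fδ)/sin δ ≈ 1.930.
p = a·p₁ + b·p₂ ≈ (0.099, -0.743, 0.661); φ = arcsin(p_z) ≈ 41.41°, λ = atan2(p_y, p_x) ≈ -82.39°.

≈ 41°N, 82°W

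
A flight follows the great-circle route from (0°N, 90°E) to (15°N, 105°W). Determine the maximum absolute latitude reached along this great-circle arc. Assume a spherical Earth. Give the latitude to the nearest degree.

The great circle lies in the plane with unit normal n̂ = (p₁ × p₂)/|p₁ × p₂|.
Here n̂_z ≈ +0.695; the vertex latitude is φ_max = arccos|n̂_z| ≈ 46.0°.

≈ 46°N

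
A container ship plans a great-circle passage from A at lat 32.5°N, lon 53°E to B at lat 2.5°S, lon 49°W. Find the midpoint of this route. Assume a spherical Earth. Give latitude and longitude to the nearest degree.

≈ lat 23°N, lon 4°W

Write both endpoints as unit vectors p₁, p₂ with components (cos φ cos λ, cos φ sin λ, sin φ).
The central angle between the endpoints is δ = arccos(p₁·p₂) ≈ 1.771 rad (101.5°).
Interpolate at f = 1/2 with slerp weights a = sin((1−f)δ)/sin δ ≈ 0.790, b = sin(fδ)/sin δ ≈ 0.790.
p = a·p₁ + b·p₂ ≈ (0.919, -0.064, 0.390); φ = arcsin(p_z) ≈ 22.95°, λ = atan2(p_y, p_x) ≈ -3.96°.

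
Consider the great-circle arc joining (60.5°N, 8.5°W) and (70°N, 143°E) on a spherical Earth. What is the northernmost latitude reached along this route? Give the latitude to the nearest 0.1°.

≈ 83.8°N

The great circle lies in the plane with unit normal n̂ = (p₁ × p₂)/|p₁ × p₂|.
Here n̂_z ≈ +0.108; the vertex latitude is φ_max = arccos|n̂_z| ≈ 83.8°.
Check via Clairaut: cos φ_max = |cos φ₁| · sin C = cos(60.5°)·sin(12.7°) ≈ 0.108, again giving ≈ 83.8°.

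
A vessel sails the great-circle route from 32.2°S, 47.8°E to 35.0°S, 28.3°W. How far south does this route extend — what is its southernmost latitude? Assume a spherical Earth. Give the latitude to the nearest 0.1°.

The great circle lies in the plane with unit normal n̂ = (p₁ × p₂)/|p₁ × p₂|.
Here n̂_z ≈ -0.763; the vertex latitude is φ_max = arccos|n̂_z| ≈ 40.2°.
Check via Clairaut: cos φ_max = |cos φ₁| · sin C = cos(32.2°)·sin(115.6°) ≈ 0.763, again giving ≈ 40.2°.

≈ 40.2°S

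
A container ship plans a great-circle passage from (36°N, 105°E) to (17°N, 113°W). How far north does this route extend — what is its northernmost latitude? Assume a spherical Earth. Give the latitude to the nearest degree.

The great circle lies in the plane with unit normal n̂ = (p₁ × p₂)/|p₁ × p₂|.
Here n̂_z ≈ +0.530; the vertex latitude is φ_max = arccos|n̂_z| ≈ 58.0°.
Check via Clairaut: cos φ_max = |cos φ₁| · sin C = cos(36.0°)·sin(40.9°) ≈ 0.530, again giving ≈ 58.0°.

≈ 58°N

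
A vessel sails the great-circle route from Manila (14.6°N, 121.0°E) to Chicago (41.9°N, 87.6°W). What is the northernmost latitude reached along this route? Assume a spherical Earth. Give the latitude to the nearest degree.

≈ 67°N

The great circle lies in the plane with unit normal n̂ = (p₁ × p₂)/|p₁ × p₂|.
Here n̂_z ≈ +0.389; the vertex latitude is φ_max = arccos|n̂_z| ≈ 67.1°.
Check via Clairaut: cos φ_max = |cos φ₁| · sin C = cos(14.6°)·sin(23.7°) ≈ 0.389, again giving ≈ 67.1°.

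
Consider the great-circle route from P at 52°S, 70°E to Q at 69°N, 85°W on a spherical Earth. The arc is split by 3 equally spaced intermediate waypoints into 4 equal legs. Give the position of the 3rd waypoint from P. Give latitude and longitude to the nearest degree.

Convert each endpoint to a unit vector on the sphere (x = cos φ cos λ, y = cos φ sin λ, z = sin φ).
The central angle between the endpoints is δ = arccos(p₁·p₂) ≈ 2.781 rad (159.3°).
Interpolate at f = 3/4 with slerp weights a = sin((1−f)δ)/sin δ ≈ 1.815, b = sin(fδ)/sin δ ≈ 2.466.
p = a·p₁ + b·p₂ ≈ (0.459, 0.170, 0.872); φ = arcsin(p_z) ≈ 60.70°, λ = atan2(p_y, p_x) ≈ 20.27°.

≈ 61°N, 20°E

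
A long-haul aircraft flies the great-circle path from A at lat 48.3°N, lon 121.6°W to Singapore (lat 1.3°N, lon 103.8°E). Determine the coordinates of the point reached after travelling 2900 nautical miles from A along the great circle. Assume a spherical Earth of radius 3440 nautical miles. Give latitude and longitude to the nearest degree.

Write both endpoints as unit vectors p₁, p₂ with components (cos φ cos λ, cos φ sin λ, sin φ).
The central angle between the endpoints is δ = arccos(p₁·p₂) ≈ 2.038 rad (116.7°). The total great-circle distance is δ·R ≈ 2.038 × 3440 ≈ 7009 nmi, so the target fraction is f = 2900/7009 ≈ 0.414.
Interpolate at f ≈ 0.414 with slerp weights a = sin((1−f)δ)/sin δ ≈ 1.041, b = sin(fδ)/sin δ ≈ 0.836.
p = a·p₁ + b·p₂ ≈ (-0.562, 0.222, 0.797); φ = arcsin(p_z) ≈ 52.81°, λ = atan2(p_y, p_x) ≈ 158.49°.

≈ lat 53°N, lon 158°E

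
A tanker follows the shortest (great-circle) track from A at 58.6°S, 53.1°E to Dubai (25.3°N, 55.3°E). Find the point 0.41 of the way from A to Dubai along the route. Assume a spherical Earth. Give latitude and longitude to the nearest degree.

≈ 24°S, 54°E

Convert each endpoint to a unit vector on the sphere (x = cos φ cos λ, y = cos φ sin λ, z = sin φ).
The central angle between the endpoints is δ = arccos(p₁·p₂) ≈ 1.465 rad (83.9°).
Interpolate at f = 0.41 with slerp weights a = sin((1−f)δ)/sin δ ≈ 0.765, b = sin(fδ)/sin δ ≈ 0.568.
p = a·p₁ + b·p₂ ≈ (0.532, 0.741, -0.410); φ = arcsin(p_z) ≈ -24.20°, λ = atan2(p_y, p_x) ≈ 54.34°.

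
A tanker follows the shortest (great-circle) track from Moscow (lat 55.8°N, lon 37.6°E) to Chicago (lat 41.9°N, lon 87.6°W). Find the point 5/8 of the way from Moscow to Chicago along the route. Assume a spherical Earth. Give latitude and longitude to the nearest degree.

Write both endpoints as unit vectors p₁, p₂ with components (cos φ cos λ, cos φ sin λ, sin φ).
The central angle between the endpoints is δ = arccos(p₁·p₂) ≈ 1.254 rad (71.9°).
Interpolate at f = 5/8 with slerp weights a = sin((1−f)δ)/sin δ ≈ 0.477, b = sin(fδ)/sin δ ≈ 0.743.
p = a·p₁ + b·p₂ ≈ (0.236, -0.389, 0.891); φ = arcsin(p_z) ≈ 62.95°, λ = atan2(p_y, p_x) ≈ -58.80°.

≈ lat 63°N, lon 59°W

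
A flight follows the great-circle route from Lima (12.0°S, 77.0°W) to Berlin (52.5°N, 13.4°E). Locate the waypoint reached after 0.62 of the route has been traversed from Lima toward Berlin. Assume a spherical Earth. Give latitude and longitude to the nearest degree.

≈ 35°N, 35°W

The haversine formula gives a central angle δ ≈ 1.741 rad (99.7°) between the endpoints.
Interpolate at f = 0.62 with slerp weights a = sin((1−f)δ)/sin δ ≈ 0.623, b = sin(fδ)/sin δ ≈ 0.894.
p = a·p₁ + b·p₂ ≈ (0.667, -0.468, 0.580); φ = arcsin(p_z) ≈ 35.45°, λ = atan2(p_y, p_x) ≈ -35.05°.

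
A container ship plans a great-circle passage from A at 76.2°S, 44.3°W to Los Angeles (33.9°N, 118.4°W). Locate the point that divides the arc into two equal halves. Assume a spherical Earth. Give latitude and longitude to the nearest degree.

The haversine formula gives a central angle δ ≈ 2.080 rad (119.2°) between the endpoints.
Interpolate at f = 1/2 with slerp weights a = sin((1−f)δ)/sin δ ≈ 0.988, b = sin(fδ)/sin δ ≈ 0.988.
p = a·p₁ + b·p₂ ≈ (-0.221, -0.886, -0.408); φ = arcsin(p_z) ≈ -24.10°, λ = atan2(p_y, p_x) ≈ -104.03°.

≈ 24°S, 104°W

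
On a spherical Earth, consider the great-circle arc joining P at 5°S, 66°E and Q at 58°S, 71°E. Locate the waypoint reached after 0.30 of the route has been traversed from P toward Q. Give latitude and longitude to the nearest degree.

≈ 21°S, 67°E

Write both endpoints as unit vectors p₁, p₂ with components (cos φ cos λ, cos φ sin λ, sin φ).
The central angle between the endpoints is δ = arccos(p₁·p₂) ≈ 0.928 rad (53.1°).
Interpolate at f = 0.30 with slerp weights a = sin((1−f)δ)/sin δ ≈ 0.756, b = sin(fδ)/sin δ ≈ 0.343.
p = a·p₁ + b·p₂ ≈ (0.365, 0.860, -0.357); φ = arcsin(p_z) ≈ -20.92°, λ = atan2(p_y, p_x) ≈ 66.97°.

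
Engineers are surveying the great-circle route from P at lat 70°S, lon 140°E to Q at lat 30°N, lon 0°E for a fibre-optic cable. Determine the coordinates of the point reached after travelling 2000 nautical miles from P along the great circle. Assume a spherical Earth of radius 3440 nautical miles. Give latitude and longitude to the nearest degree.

≈ lat 65°S, lon 45°E

Write both endpoints as unit vectors p₁, p₂ with components (cos φ cos λ, cos φ sin λ, sin φ).
The central angle between the endpoints is δ = arccos(p₁·p₂) ≈ 2.342 rad (134.2°). The total great-circle distance is δ·R ≈ 2.342 × 3440 ≈ 8055 nmi, so the target fraction is f = 2000/8055 ≈ 0.248.
Interpolate at f ≈ 0.248 with slerp weights a = sin((1−f)δ)/sin δ ≈ 1.369, b = sin(fδ)/sin δ ≈ 0.766.
p = a·p₁ + b·p₂ ≈ (0.304, 0.301, -0.904); φ = arcsin(p_z) ≈ -64.66°, λ = atan2(p_y, p_x) ≈ 44.69°.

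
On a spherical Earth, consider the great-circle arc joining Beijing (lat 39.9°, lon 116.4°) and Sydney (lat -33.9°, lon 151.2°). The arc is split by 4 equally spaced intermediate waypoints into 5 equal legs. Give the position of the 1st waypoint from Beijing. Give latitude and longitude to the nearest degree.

The haversine formula gives a central angle δ ≈ 1.405 rad (80.5°) between the endpoints.
Interpolate at f = 1/5 with slerp weights a = sin((1−f)δ)/sin δ ≈ 0.914, b = sin(fδ)/sin δ ≈ 0.281.
p = a·p₁ + b·p₂ ≈ (-0.516, 0.741, 0.430); φ = arcsin(p_z) ≈ 25.45°, λ = atan2(p_y, p_x) ≈ 124.88°.

≈ lat 25°, lon 125°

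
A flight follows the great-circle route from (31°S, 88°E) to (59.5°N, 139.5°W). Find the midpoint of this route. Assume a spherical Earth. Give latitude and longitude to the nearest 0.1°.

≈ (28.6°N, 124.0°E)

Write both endpoints as unit vectors p₁, p₂ with components (cos φ cos λ, cos φ sin λ, sin φ).
The central angle between the endpoints is δ = arccos(p₁·p₂) ≈ 2.400 rad (137.5°).
Interpolate at f = 1/2 with slerp weights a = sin((1−f)δ)/sin δ ≈ 1.381, b = sin(fδ)/sin δ ≈ 1.381.
p = a·p₁ + b·p₂ ≈ (-0.492, 0.728, 0.479); φ = arcsin(p_z) ≈ 28.59°, λ = atan2(p_y, p_x) ≈ 124.04°.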